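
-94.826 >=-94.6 False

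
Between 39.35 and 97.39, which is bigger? 97.39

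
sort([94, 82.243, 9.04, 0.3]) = [0.3, 9.04, 82.243, 94]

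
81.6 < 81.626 True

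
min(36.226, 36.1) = 36.1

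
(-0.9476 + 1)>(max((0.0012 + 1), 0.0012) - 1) True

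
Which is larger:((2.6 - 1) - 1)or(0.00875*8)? ((2.6 - 1) - 1)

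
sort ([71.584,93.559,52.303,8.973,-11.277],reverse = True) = [93.559,71.584,52.303,8.973,-11.277]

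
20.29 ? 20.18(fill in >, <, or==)>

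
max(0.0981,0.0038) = 0.0981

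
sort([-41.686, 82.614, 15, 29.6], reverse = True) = [82.614, 29.6, 15, -41.686]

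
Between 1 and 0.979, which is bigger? 1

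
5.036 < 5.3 True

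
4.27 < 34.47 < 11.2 False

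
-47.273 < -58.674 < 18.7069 False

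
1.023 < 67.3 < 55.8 False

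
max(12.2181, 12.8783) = 12.8783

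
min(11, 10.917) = 10.917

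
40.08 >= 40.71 False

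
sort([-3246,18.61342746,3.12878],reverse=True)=[18.61342746,3.12878,-3246]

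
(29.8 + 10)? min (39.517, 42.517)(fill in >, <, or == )>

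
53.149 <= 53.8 True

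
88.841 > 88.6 True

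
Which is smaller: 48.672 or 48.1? 48.1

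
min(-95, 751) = -95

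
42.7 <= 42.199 False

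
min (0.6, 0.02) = 0.02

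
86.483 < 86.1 False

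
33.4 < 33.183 False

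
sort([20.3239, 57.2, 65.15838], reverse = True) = [65.15838, 57.2, 20.3239]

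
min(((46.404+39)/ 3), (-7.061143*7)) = -49.428001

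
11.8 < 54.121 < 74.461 True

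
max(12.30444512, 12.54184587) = 12.54184587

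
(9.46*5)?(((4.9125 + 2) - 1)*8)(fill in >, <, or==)==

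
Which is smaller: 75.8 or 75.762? 75.762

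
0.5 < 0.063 False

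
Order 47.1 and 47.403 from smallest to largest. 47.1, 47.403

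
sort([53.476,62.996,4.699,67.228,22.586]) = [4.699,22.586,53.476,62.996,67.228]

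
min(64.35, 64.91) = 64.35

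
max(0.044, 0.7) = 0.7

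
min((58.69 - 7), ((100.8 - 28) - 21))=51.69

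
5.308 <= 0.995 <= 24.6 False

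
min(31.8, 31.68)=31.68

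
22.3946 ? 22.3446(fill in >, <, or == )>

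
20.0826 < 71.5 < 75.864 True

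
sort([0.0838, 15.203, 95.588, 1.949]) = [0.0838, 1.949, 15.203, 95.588]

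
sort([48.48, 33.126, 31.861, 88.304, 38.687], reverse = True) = [88.304, 48.48, 38.687, 33.126, 31.861]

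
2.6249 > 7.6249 False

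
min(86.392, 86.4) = 86.392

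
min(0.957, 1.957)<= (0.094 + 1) True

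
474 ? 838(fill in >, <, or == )<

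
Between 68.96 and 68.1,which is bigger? 68.96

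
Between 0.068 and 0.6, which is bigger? 0.6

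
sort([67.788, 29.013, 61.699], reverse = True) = [67.788, 61.699, 29.013]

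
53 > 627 False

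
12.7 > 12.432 True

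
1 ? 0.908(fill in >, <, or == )>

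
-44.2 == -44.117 False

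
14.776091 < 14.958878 True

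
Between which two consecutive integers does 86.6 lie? 86 and 87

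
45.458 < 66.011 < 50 False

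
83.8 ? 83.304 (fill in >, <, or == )>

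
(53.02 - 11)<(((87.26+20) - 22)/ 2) True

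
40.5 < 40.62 True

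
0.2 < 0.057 False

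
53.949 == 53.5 False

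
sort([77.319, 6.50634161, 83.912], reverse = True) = [83.912, 77.319, 6.50634161]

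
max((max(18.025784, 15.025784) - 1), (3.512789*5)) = 17.563945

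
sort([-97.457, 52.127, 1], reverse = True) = [52.127, 1, -97.457]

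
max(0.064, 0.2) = 0.2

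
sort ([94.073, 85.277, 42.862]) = [42.862, 85.277, 94.073]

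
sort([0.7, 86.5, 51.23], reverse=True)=[86.5, 51.23, 0.7]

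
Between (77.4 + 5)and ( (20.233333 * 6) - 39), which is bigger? (77.4 + 5)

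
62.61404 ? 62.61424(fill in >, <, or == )<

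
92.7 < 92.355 False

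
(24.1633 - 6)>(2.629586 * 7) False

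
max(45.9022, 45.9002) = 45.9022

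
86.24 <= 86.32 True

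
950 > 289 True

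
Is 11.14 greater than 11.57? No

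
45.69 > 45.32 True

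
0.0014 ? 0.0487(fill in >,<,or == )<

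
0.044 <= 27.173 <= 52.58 True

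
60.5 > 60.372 True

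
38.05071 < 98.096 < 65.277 False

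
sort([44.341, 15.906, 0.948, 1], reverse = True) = [44.341, 15.906, 1, 0.948]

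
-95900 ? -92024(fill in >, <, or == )<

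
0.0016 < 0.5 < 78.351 True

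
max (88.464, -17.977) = 88.464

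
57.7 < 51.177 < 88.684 False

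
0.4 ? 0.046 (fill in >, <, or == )>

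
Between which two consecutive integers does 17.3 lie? 17 and 18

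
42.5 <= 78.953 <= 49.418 False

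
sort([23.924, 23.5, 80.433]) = [23.5, 23.924, 80.433]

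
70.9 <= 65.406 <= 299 False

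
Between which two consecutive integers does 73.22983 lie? 73 and 74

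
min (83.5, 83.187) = 83.187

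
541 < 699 True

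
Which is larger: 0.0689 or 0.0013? 0.0689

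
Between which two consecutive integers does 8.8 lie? 8 and 9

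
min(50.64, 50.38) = 50.38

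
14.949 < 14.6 False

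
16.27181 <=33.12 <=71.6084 True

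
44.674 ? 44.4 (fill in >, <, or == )>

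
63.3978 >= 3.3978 True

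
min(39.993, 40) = 39.993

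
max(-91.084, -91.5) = -91.084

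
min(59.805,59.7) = 59.7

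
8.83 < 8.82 False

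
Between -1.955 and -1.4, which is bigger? -1.4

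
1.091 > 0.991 True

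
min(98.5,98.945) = 98.5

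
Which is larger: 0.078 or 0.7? 0.7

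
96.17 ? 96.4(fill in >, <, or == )<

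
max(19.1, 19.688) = 19.688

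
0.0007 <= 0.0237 True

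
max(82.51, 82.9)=82.9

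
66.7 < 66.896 True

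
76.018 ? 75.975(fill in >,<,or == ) >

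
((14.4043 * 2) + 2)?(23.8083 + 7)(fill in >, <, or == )>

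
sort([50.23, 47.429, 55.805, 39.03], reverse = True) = [55.805, 50.23, 47.429, 39.03]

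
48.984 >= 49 False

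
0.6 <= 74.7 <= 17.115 False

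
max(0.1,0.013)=0.1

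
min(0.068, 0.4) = 0.068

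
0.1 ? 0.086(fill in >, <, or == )>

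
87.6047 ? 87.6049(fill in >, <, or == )<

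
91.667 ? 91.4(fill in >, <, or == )>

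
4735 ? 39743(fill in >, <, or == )<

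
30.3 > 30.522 False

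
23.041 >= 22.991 True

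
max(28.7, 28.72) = 28.72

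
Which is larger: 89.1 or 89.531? 89.531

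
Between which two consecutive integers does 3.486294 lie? 3 and 4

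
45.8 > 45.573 True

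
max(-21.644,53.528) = 53.528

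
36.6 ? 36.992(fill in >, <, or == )<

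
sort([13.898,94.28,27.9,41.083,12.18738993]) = [12.18738993,13.898,27.9,41.083,94.28]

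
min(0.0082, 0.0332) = 0.0082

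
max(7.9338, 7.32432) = 7.9338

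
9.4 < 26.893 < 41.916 True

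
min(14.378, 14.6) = 14.378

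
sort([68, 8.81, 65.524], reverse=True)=[68, 65.524, 8.81]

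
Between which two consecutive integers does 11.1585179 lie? 11 and 12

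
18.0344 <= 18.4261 True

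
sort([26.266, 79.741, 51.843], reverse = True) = [79.741, 51.843, 26.266]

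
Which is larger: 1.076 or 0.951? 1.076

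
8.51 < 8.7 True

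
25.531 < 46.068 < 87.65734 True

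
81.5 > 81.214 True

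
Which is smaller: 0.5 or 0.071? 0.071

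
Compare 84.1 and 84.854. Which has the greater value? 84.854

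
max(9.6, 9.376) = 9.6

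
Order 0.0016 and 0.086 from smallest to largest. 0.0016, 0.086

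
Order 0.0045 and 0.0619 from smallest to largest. 0.0045, 0.0619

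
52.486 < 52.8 True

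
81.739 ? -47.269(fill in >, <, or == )>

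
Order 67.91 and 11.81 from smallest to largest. 11.81, 67.91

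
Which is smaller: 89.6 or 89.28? 89.28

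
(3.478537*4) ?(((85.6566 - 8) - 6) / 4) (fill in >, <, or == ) <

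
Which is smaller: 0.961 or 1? 0.961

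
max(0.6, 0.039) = 0.6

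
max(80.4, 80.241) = 80.4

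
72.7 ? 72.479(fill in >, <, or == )>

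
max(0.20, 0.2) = 0.2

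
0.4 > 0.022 True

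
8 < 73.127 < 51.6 False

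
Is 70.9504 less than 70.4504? No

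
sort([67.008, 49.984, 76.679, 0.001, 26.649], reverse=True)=[76.679, 67.008, 49.984, 26.649, 0.001]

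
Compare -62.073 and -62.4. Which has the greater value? -62.073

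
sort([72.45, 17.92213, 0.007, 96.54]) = [0.007, 17.92213, 72.45, 96.54]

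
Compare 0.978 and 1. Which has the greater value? 1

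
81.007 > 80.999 True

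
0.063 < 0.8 True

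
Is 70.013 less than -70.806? No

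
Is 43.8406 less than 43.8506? Yes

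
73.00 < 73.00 False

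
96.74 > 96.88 False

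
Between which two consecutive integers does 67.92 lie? 67 and 68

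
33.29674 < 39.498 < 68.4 True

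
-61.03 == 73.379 False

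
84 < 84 False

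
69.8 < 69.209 False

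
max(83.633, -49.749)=83.633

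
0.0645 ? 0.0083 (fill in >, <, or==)>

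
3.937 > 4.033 False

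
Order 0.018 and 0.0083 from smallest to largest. 0.0083, 0.018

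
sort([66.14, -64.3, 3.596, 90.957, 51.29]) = [-64.3, 3.596, 51.29, 66.14, 90.957]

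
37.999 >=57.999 False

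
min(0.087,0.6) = 0.087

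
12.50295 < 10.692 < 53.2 False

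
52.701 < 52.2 False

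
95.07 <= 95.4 True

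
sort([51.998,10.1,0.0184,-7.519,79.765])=[-7.519,0.0184,10.1,51.998,79.765]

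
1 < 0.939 False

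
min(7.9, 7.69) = 7.69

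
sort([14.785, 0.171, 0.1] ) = [0.1, 0.171, 14.785]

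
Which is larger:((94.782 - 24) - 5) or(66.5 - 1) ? ((94.782 - 24) - 5)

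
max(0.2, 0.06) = 0.2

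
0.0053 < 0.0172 True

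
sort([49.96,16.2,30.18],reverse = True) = [49.96,30.18,16.2]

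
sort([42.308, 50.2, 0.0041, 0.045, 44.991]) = [0.0041, 0.045, 42.308, 44.991, 50.2]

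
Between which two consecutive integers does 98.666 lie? 98 and 99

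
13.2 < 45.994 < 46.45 True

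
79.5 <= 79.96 True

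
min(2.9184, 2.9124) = 2.9124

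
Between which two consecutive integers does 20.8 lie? 20 and 21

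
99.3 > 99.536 False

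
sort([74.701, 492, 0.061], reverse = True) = [492, 74.701, 0.061]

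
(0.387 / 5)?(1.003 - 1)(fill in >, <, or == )>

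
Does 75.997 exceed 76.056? No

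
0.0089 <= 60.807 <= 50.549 False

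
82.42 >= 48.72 True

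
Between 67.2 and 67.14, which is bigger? 67.2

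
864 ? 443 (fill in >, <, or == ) >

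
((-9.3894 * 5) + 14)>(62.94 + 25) False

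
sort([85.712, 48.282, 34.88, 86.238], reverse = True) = [86.238, 85.712, 48.282, 34.88]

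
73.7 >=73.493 True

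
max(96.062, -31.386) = 96.062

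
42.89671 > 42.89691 False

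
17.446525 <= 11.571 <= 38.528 False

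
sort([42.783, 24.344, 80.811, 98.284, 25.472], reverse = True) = [98.284, 80.811, 42.783, 25.472, 24.344]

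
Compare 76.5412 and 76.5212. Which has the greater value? 76.5412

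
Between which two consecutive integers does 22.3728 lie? 22 and 23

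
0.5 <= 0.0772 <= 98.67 False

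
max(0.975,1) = 1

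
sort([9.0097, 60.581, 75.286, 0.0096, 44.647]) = [0.0096, 9.0097, 44.647, 60.581, 75.286]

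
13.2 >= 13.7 False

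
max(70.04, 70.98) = 70.98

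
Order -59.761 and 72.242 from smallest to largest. -59.761, 72.242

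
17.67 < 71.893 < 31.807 False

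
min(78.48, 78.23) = 78.23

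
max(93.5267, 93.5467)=93.5467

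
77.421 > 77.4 True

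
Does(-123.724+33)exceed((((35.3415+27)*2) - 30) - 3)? No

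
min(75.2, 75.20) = 75.2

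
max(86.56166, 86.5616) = 86.56166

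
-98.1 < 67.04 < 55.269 False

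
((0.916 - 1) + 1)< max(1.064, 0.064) True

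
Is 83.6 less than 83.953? Yes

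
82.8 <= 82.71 False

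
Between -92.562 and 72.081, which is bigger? 72.081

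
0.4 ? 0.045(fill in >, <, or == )>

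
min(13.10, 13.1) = 13.10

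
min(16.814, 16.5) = 16.5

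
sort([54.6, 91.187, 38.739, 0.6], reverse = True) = [91.187, 54.6, 38.739, 0.6]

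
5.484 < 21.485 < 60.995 True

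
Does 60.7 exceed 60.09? Yes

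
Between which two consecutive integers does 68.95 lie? 68 and 69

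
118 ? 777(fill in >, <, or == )<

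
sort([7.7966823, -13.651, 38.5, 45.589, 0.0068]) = [-13.651, 0.0068, 7.7966823, 38.5, 45.589]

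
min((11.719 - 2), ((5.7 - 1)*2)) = 9.4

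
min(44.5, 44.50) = 44.5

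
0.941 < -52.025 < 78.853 False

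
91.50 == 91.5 True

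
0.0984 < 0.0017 False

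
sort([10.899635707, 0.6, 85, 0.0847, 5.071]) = [0.0847, 0.6, 5.071, 10.899635707, 85]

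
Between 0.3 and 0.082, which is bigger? 0.3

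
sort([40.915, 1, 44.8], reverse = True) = [44.8, 40.915, 1]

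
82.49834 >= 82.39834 True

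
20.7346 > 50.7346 False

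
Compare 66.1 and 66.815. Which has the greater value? 66.815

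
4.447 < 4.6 True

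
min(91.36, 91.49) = 91.36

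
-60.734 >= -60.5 False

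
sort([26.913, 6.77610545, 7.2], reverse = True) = [26.913, 7.2, 6.77610545]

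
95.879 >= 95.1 True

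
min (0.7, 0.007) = 0.007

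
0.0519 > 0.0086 True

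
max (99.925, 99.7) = 99.925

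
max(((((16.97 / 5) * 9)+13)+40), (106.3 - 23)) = 83.546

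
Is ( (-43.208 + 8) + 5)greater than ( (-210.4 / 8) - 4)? Yes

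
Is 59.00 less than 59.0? No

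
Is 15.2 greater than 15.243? No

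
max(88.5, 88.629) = 88.629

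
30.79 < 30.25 False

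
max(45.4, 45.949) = 45.949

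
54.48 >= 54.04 True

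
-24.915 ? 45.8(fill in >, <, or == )<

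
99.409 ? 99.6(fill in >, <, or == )<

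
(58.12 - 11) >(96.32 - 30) False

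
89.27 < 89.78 True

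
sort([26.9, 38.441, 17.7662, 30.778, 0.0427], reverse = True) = [38.441, 30.778, 26.9, 17.7662, 0.0427]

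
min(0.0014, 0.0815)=0.0014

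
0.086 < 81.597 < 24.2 False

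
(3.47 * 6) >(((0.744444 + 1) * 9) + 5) True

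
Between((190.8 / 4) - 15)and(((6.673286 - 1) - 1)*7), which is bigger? (((6.673286 - 1) - 1)*7)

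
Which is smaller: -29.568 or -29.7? -29.7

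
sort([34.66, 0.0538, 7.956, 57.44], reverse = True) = [57.44, 34.66, 7.956, 0.0538]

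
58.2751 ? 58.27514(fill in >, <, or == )<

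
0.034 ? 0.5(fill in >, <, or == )<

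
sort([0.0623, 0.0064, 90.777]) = [0.0064, 0.0623, 90.777]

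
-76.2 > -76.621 True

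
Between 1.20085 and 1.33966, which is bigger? 1.33966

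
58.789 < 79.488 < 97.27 True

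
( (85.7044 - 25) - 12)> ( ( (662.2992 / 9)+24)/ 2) False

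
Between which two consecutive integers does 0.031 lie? 0 and 1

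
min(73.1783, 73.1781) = 73.1781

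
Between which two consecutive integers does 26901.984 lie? 26901 and 26902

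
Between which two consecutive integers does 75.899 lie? 75 and 76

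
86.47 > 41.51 True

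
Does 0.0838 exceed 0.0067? Yes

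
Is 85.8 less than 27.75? No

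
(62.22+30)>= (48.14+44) True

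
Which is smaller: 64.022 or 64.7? 64.022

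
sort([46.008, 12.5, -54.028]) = [-54.028, 12.5, 46.008]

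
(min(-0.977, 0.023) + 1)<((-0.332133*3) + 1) False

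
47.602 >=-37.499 True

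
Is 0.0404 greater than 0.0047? Yes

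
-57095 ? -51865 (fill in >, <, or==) <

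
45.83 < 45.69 False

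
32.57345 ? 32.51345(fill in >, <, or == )>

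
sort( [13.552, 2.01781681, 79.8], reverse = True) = [79.8, 13.552, 2.01781681]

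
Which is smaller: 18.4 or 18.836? 18.4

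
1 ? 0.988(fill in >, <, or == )>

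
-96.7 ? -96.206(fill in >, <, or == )<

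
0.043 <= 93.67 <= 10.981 False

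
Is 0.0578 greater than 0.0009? Yes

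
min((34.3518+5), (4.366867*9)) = 39.301803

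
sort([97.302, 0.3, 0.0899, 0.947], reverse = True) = [97.302, 0.947, 0.3, 0.0899]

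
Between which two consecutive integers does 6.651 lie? 6 and 7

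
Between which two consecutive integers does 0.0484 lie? 0 and 1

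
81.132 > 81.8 False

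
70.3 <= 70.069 False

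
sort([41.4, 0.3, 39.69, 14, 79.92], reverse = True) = [79.92, 41.4, 39.69, 14, 0.3]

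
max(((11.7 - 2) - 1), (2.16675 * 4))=8.7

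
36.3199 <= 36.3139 False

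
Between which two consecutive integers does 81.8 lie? 81 and 82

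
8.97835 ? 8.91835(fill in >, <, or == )>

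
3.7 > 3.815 False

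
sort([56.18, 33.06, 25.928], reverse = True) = [56.18, 33.06, 25.928]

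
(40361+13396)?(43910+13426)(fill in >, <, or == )<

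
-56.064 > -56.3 True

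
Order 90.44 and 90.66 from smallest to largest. 90.44, 90.66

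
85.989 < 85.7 False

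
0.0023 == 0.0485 False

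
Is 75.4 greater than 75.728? No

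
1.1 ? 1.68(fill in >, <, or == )<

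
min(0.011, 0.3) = 0.011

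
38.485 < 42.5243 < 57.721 True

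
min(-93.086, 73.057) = -93.086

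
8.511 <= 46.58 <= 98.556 True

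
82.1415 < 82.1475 True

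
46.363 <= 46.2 False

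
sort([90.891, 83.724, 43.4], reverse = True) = [90.891, 83.724, 43.4]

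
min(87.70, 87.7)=87.70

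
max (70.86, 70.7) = 70.86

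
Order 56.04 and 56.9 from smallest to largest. 56.04, 56.9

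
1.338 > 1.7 False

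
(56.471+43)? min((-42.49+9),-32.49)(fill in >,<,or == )>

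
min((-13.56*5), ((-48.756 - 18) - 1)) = -67.8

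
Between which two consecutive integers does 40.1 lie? 40 and 41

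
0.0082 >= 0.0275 False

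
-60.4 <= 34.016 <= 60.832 True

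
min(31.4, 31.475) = 31.4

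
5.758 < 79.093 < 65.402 False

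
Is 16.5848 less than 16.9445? Yes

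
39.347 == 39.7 False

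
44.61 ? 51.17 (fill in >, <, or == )<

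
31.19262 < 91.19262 True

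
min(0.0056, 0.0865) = 0.0056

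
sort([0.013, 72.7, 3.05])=[0.013, 3.05, 72.7]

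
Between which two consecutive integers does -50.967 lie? -51 and -50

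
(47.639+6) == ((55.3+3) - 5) False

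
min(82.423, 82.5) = 82.423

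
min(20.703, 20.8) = 20.703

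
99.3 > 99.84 False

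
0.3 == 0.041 False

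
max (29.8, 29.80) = 29.80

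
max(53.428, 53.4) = 53.428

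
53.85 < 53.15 False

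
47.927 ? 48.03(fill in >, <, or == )<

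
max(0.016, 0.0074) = 0.016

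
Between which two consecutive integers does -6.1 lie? -7 and -6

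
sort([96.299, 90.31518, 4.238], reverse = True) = [96.299, 90.31518, 4.238]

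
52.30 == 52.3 True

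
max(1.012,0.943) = 1.012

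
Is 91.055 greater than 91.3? No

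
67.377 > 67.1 True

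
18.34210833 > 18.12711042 True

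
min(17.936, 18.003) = 17.936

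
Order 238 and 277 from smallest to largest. 238, 277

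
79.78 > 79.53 True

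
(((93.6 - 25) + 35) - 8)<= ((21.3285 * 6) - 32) True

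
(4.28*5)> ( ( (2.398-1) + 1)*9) False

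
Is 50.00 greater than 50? No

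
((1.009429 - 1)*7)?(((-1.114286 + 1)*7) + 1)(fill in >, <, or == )<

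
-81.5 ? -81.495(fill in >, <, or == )<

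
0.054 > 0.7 False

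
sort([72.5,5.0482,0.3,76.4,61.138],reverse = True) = [76.4,72.5,61.138,5.0482,0.3]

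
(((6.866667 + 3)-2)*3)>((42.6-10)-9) True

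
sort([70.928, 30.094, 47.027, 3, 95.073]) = [3, 30.094, 47.027, 70.928, 95.073]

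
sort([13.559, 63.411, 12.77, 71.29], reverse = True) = [71.29, 63.411, 13.559, 12.77]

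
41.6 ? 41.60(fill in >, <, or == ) ==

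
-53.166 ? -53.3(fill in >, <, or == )>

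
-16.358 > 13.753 False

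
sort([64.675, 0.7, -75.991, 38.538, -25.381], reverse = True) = [64.675, 38.538, 0.7, -25.381, -75.991]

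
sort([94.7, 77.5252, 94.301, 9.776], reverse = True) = [94.7, 94.301, 77.5252, 9.776]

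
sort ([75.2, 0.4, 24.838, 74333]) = [0.4, 24.838, 75.2, 74333]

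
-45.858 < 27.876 True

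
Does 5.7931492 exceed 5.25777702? Yes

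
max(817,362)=817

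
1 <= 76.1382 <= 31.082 False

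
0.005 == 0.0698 False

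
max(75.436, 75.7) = 75.7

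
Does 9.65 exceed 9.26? Yes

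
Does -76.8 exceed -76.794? No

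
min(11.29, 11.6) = 11.29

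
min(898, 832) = 832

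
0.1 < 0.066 False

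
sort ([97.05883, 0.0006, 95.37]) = [0.0006, 95.37, 97.05883]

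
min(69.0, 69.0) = 69.0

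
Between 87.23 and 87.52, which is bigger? 87.52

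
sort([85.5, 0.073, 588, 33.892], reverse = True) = [588, 85.5, 33.892, 0.073]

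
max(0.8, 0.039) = 0.8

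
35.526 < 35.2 False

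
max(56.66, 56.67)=56.67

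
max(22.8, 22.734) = 22.8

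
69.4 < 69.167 False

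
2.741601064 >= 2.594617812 True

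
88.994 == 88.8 False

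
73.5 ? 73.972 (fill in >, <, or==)<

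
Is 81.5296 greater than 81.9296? No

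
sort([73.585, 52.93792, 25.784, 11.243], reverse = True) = [73.585, 52.93792, 25.784, 11.243]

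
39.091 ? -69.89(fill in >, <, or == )>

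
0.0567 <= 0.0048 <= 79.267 False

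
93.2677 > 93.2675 True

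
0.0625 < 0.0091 False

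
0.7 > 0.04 True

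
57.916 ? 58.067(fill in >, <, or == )<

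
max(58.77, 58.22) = 58.77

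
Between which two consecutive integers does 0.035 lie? 0 and 1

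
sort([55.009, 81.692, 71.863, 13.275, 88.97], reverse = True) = [88.97, 81.692, 71.863, 55.009, 13.275]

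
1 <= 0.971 False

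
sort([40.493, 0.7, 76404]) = [0.7, 40.493, 76404]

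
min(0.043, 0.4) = 0.043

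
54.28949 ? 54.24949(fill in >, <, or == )>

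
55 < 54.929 False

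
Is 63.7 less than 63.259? No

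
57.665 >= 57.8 False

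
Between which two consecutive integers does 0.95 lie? 0 and 1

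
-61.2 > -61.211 True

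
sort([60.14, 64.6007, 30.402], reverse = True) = [64.6007, 60.14, 30.402]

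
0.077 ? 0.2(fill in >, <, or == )<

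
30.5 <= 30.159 False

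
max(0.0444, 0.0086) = 0.0444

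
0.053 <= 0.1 True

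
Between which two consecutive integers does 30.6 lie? 30 and 31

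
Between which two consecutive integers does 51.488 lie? 51 and 52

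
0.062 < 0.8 True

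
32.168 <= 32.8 True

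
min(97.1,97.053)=97.053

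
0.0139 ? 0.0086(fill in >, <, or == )>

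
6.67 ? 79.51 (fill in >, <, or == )<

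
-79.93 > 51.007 False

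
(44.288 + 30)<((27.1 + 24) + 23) False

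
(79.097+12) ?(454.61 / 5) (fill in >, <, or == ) >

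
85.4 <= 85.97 True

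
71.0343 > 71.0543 False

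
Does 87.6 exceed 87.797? No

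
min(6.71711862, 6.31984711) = 6.31984711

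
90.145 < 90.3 True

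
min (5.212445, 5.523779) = 5.212445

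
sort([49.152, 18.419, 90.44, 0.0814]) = [0.0814, 18.419, 49.152, 90.44]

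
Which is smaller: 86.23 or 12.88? 12.88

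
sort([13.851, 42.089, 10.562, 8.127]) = [8.127, 10.562, 13.851, 42.089]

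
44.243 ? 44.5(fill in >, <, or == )<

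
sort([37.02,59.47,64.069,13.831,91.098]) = [13.831,37.02,59.47,64.069,91.098]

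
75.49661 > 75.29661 True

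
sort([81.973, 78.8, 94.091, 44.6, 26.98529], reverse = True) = [94.091, 81.973, 78.8, 44.6, 26.98529]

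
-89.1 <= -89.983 False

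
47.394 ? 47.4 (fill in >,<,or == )<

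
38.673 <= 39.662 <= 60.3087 True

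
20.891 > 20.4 True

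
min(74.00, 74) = 74.00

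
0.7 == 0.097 False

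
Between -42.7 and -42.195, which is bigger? -42.195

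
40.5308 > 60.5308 False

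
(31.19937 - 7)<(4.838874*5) False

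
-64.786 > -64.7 False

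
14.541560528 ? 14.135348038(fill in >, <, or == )>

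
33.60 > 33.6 False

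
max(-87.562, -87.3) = -87.3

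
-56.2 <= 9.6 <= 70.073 True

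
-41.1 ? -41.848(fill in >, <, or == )>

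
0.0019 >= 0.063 False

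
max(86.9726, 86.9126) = 86.9726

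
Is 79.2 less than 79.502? Yes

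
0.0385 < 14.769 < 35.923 True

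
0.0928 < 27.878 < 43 True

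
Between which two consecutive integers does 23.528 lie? 23 and 24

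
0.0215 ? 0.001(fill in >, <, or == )>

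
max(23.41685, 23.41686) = 23.41686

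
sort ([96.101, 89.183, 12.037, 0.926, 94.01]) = [0.926, 12.037, 89.183, 94.01, 96.101]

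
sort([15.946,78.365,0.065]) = [0.065,15.946,78.365]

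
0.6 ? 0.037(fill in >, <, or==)>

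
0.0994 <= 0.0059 False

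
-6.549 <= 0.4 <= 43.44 True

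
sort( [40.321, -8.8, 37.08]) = [-8.8, 37.08, 40.321]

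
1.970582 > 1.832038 True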